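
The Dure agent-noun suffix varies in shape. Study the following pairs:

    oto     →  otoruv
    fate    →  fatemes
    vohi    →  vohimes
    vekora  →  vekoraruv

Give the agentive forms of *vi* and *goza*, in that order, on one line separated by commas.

The pattern is front/back vowel harmony: -mes when the last vowel of the stem is a front vowel (*fate*, *vohi*); -ruv when the last vowel of the stem is a back vowel (*oto*, *vekora*).
The last vowel of *vi* is /i/, which is a front vowel, so the suffix is -mes, giving *vimes*.
Since the last vowel of *goza* is /a/ (a back vowel), it takes -ruv, giving *gozaruv*.

vimes, gozaruv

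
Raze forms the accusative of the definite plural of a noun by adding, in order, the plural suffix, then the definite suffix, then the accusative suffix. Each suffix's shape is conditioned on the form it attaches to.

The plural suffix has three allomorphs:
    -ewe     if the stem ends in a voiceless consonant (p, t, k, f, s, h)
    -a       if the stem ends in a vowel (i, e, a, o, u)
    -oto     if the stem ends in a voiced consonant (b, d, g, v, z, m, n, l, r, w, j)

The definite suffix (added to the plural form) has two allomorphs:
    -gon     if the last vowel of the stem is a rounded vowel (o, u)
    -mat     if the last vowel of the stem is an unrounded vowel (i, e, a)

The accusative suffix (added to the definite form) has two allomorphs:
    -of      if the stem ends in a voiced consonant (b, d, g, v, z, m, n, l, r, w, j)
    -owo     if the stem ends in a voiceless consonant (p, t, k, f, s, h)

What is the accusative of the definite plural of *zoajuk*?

Since the final sound of *zoajuk* is /k/ (a voiceless consonant), it takes -ewe, giving *zoajukewe*.
The plural form *zoajukewe*: last vowel = /e/, an unrounded vowel → -mat → *zoajukewemat*.
The final consonant of the definite form *zoajukewemat* is /t/, which is voiceless, so the accusative suffix is -owo, giving *zoajukewematowo*.

zoajukewematowo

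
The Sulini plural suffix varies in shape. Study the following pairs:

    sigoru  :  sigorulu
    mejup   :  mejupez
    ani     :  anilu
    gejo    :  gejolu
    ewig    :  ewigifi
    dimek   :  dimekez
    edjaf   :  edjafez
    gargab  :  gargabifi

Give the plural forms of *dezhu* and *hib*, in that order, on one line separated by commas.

dezhulu, hibifi

The pattern is voicing of the final sound: -ez when the stem ends in a voiceless consonant (*mejup*, *dimek*, *edjaf*); -ifi when the stem ends in a voiced consonant (*ewig*, *gargab*); -lu when the stem ends in a vowel (*sigoru*, *ani*, *gejo*).
Since the final sound of *dezhu* is /u/ (a vowel), it takes -lu, giving *dezhulu*.
The final sound of *hib* is /b/, which is a voiced consonant, so the suffix is -ifi, giving *hibifi*.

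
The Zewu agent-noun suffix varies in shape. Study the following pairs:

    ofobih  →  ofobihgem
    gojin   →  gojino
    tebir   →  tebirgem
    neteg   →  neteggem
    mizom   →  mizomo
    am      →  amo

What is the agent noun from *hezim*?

Looking at the final consonant of each stem: -o when the stem ends in a nasal (*gojin*, *mizom*, *am*); -gem when the stem ends in a non-nasal consonant (*ofobih*, *tebir*, *neteg*).
*hezim*: final consonant = /m/, a nasal → -o → *hezimo*.

hezimo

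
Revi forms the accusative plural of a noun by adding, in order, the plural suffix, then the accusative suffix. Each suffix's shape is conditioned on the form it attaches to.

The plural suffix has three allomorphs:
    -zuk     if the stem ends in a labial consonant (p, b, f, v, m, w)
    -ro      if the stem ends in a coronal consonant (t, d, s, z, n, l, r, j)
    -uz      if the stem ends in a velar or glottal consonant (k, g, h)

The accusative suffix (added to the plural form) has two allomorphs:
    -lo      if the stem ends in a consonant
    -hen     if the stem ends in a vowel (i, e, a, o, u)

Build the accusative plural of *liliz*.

lilizrohen

*liliz* — final consonant /z/ (coronal) → -ro → *lilizro*.
The final sound of the plural form *lilizro* is /o/, which is a vowel, so the accusative suffix is -hen, giving *lilizrohen*.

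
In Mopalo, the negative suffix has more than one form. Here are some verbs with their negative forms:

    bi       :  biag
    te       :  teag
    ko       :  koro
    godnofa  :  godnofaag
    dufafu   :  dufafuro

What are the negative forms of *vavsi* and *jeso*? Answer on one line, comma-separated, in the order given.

vavsiag, jesoro

The suffix is conditioned by the last vowel: -ro when the last vowel of the stem is a rounded vowel (*ko*, *dufafu*); -ag when the last vowel of the stem is an unrounded vowel (*bi*, *te*, *godnofa*).
*vavsi* — last vowel /i/ (an unrounded vowel) → -ag → *vavsiag*.
Since the last vowel of *jeso* is /o/ (a rounded vowel), it takes -ro, giving *jesoro*.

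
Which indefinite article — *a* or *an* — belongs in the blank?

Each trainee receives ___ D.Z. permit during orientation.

a

The indefinite article is chosen by the initial *sound* of the following word, not its spelling.
The initialism *D.Z.* is read letter by letter; the first letter, D, is pronounced /diː/, which begins with a consonant sound.
So the article is *a*: Each trainee receives a D.Z. permit during orientation.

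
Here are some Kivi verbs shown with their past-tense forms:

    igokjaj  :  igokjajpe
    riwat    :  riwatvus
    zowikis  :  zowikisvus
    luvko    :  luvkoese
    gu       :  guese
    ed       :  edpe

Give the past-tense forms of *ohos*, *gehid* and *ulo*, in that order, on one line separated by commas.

ohosvus, gehidpe, uloese

Looking at the final sound of each stem: -vus when the stem ends in a voiceless consonant (*riwat*, *zowikis*); -pe when the stem ends in a voiced consonant (*igokjaj*, *ed*); -ese when the stem ends in a vowel (*luvko*, *gu*).
Since the final sound of *ohos* is /s/ (a voiceless consonant), it takes -vus, giving *ohosvus*.
*gehid*: final sound = /d/, a voiced consonant → -pe → *gehidpe*.
The final sound of *ulo* is /o/, which is a vowel, so the suffix is -ese, giving *uloese*.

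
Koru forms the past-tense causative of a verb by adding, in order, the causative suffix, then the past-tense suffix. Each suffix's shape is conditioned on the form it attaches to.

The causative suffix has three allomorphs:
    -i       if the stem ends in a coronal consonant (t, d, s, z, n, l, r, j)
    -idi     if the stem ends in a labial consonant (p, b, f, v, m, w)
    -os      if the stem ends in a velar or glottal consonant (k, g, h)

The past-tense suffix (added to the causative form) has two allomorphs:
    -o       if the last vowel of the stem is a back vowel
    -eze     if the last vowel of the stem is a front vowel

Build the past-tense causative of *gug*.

*gug* — final consonant /g/ (velar/glottal) → -os → *gugos*.
The causative form *gugos*: last vowel = /o/, a back vowel → -o → *gugoso*.

gugoso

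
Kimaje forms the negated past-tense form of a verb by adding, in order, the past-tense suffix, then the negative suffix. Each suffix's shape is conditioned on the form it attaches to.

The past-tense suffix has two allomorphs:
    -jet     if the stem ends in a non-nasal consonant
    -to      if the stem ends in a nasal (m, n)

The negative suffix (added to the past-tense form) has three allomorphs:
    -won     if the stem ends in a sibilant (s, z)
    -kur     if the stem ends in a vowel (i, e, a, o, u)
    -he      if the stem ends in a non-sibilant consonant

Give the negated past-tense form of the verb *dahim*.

*dahim* — final consonant /m/ (a nasal) → -to → *dahimto*.
The past-tense form *dahimto* — final sound /o/ (a vowel) → -kur → *dahimtokur*.

dahimtokur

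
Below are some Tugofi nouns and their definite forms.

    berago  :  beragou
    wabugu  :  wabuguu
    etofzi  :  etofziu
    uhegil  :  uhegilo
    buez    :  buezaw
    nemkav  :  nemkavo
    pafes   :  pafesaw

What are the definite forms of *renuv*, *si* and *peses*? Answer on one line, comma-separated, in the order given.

The suffix is conditioned by the final sound: -aw when the stem ends in a sibilant (*buez*, *pafes*); -o when the stem ends in a non-sibilant consonant (*uhegil*, *nemkav*); -u when the stem ends in a vowel (*berago*, *wabugu*, *etofzi*).
*renuv* — final sound /v/ (a non-sibilant consonant) → -o → *renuvo*.
The final sound of *si* is /i/, which is a vowel, so the suffix is -u, giving *siu*.
*peses*: final sound = /s/, a sibilant → -aw → *pesesaw*.

renuvo, siu, pesesaw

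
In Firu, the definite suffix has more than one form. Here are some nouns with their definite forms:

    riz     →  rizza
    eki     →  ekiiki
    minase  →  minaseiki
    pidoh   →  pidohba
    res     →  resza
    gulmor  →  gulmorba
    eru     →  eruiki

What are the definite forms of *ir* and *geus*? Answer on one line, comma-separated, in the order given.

irba, geusza

The alternation tracks the final sound of the stem — -za when the stem ends in a sibilant (*riz*, *res*); -ba when the stem ends in a non-sibilant consonant (*pidoh*, *gulmor*); -iki when the stem ends in a vowel (*eki*, *minase*, *eru*).
Since the final sound of *ir* is /r/ (a non-sibilant consonant), it takes -ba, giving *irba*.
Since the final sound of *geus* is /s/ (a sibilant), it takes -za, giving *geusza*.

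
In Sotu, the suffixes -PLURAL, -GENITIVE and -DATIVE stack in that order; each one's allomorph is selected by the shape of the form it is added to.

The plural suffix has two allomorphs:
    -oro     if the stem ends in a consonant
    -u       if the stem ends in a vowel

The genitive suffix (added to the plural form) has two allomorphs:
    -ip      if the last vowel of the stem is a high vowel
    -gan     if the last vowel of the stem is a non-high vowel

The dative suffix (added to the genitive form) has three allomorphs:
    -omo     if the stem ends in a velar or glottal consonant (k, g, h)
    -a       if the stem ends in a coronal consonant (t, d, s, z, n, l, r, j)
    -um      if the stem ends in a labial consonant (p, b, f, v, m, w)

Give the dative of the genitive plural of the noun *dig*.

*dig*: final sound = /g/, a consonant → -oro → *digoro*.
Since the last vowel of the plural form *digoro* is /o/ (a non-high vowel), it takes -gan, giving *digorogan*.
Since the final consonant of the genitive form *digorogan* is /n/ (coronal), it takes -a, giving *digorogana*.

digorogana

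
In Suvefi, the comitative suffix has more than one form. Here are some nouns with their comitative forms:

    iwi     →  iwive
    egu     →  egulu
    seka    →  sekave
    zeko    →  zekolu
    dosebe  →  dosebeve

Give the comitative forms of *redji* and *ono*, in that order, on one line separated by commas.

The pattern is rounding harmony: -lu when the last vowel of the stem is a rounded vowel (*egu*, *zeko*); -ve when the last vowel of the stem is an unrounded vowel (*iwi*, *seka*, *dosebe*).
*redji* — last vowel /i/ (an unrounded vowel) → -ve → *redjive*.
*ono* — last vowel /o/ (a rounded vowel) → -lu → *onolu*.

redjive, onolu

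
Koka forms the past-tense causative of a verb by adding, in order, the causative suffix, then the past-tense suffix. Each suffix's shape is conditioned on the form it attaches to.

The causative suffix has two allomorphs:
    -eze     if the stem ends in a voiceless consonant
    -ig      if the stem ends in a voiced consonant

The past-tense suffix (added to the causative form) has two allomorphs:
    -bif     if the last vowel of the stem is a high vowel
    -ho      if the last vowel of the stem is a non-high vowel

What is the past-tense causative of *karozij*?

karozijigbif

*karozij* — final consonant /j/ (voiced) → -ig → *karozijig*.
The last vowel of the causative form *karozijig* is /i/, which is a high vowel, so the past-tense suffix is -bif, giving *karozijigbif*.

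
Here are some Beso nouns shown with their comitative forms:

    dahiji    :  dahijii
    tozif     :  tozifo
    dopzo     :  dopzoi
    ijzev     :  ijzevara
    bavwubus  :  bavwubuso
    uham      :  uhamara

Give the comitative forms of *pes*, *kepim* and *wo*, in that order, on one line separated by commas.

peso, kepimara, woi

The suffix is conditioned by the final sound: -o when the stem ends in a voiceless consonant (*tozif*, *bavwubus*); -ara when the stem ends in a voiced consonant (*ijzev*, *uham*); -i when the stem ends in a vowel (*dahiji*, *dopzo*).
*pes* — final sound /s/ (a voiceless consonant) → -o → *peso*.
*kepim* — final sound /m/ (a voiced consonant) → -ara → *kepimara*.
The final sound of *wo* is /o/, which is a vowel, so the suffix is -i, giving *woi*.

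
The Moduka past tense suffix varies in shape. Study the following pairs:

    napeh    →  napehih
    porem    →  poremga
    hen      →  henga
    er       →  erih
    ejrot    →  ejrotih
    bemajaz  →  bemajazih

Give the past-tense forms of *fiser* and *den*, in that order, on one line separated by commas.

fiserih, denga

The alternation tracks the final consonant of the stem — -ga when the stem ends in a nasal (*porem*, *hen*); -ih when the stem ends in a non-nasal consonant (*napeh*, *er*, *ejrot*, *bemajaz*).
The final consonant of *fiser* is /r/, which is non-nasal, so the suffix is -ih, giving *fiserih*.
*den* — final consonant /n/ (a nasal) → -ga → *denga*.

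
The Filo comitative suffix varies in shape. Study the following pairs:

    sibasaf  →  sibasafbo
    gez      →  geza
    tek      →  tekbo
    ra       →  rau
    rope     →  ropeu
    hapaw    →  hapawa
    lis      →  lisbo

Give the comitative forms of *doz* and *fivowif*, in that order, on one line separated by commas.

doza, fivowifbo

The alternation tracks the final sound of the stem — -bo when the stem ends in a voiceless consonant (*sibasaf*, *tek*, *lis*); -a when the stem ends in a voiced consonant (*gez*, *hapaw*); -u when the stem ends in a vowel (*ra*, *rope*).
The final sound of *doz* is /z/, which is a voiced consonant, so the suffix is -a, giving *doza*.
*fivowif*: final sound = /f/, a voiceless consonant → -bo → *fivowifbo*.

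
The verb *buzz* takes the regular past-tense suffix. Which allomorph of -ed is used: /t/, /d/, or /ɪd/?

The stem *buzz* ends in a voiced sound other than /d/.
The -ed suffix is realized as /ɪd/ after /t, d/; as /t/ after other voiceless consonants; and as /d/ after other voiced sounds.
So -ed on *buzz* is pronounced /d/.

/d/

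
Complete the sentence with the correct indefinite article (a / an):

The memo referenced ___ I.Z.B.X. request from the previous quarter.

The indefinite article is chosen by the initial *sound* of the following word, not its spelling.
The initialism *I.Z.B.X.* is read letter by letter; the first letter, I, is pronounced /aɪ/, which begins with a vowel sound.
So the article is *an*: The memo referenced an I.Z.B.X. request from the previous quarter.

an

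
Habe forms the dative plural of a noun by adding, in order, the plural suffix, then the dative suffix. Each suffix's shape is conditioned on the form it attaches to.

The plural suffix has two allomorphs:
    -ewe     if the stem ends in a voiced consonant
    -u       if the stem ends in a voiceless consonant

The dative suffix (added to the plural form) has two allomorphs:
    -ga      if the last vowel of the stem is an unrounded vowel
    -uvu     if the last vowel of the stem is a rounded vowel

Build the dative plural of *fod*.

The final consonant of *fod* is /d/, which is voiced, so the plural suffix is -ewe, giving *fodewe*.
The plural form *fodewe*: last vowel = /e/, an unrounded vowel → -ga → *fodewega*.

fodewega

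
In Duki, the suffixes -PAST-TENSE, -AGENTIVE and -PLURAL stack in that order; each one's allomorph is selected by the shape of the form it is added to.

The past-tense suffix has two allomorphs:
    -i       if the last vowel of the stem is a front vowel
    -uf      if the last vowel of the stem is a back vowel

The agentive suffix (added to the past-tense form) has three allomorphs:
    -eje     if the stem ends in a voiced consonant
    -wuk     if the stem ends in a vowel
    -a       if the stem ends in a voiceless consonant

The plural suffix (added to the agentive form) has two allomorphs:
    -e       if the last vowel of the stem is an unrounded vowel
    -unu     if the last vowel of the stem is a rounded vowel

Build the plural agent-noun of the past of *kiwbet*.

kiwbetiwukunu

*kiwbet*: last vowel = /e/, a front vowel → -i → *kiwbeti*.
The past-tense form *kiwbeti*: final sound = /i/, a vowel → -wuk → *kiwbetiwuk*.
The agentive form *kiwbetiwuk* — last vowel /u/ (a rounded vowel) → -unu → *kiwbetiwukunu*.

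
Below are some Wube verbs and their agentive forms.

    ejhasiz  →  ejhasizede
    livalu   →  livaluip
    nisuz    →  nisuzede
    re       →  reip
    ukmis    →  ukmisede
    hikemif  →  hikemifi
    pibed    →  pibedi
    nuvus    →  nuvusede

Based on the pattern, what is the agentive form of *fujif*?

fujifi

The pattern is sibilance of the final sound: -ede when the stem ends in a sibilant (*ejhasiz*, *nisuz*, *ukmis*, *nuvus*); -i when the stem ends in a non-sibilant consonant (*hikemif*, *pibed*); -ip when the stem ends in a vowel (*livalu*, *re*).
*fujif*: final sound = /f/, a non-sibilant consonant → -i → *fujifi*.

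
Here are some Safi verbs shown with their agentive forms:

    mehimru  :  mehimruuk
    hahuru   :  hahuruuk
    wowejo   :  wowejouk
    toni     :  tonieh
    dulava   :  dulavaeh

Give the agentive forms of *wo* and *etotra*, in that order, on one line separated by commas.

The suffix is conditioned by the last vowel: -uk when the last vowel of the stem is a rounded vowel (*mehimru*, *hahuru*, *wowejo*); -eh when the last vowel of the stem is an unrounded vowel (*toni*, *dulava*).
The last vowel of *wo* is /o/, which is a rounded vowel, so the suffix is -uk, giving *wouk*.
Since the last vowel of *etotra* is /a/ (an unrounded vowel), it takes -eh, giving *etotraeh*.

wouk, etotraeh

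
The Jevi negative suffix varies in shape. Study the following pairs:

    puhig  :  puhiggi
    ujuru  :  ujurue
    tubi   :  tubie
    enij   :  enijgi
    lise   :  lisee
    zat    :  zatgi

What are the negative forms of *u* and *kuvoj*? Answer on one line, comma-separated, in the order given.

ue, kuvojgi

The suffix is conditioned by the final sound: -gi when the stem ends in a consonant (*puhig*, *enij*, *zat*); -e when the stem ends in a vowel (*ujuru*, *tubi*, *lise*).
The final sound of *u* is /u/, which is a vowel, so the suffix is -e, giving *ue*.
Since the final sound of *kuvoj* is /j/ (a consonant), it takes -gi, giving *kuvojgi*.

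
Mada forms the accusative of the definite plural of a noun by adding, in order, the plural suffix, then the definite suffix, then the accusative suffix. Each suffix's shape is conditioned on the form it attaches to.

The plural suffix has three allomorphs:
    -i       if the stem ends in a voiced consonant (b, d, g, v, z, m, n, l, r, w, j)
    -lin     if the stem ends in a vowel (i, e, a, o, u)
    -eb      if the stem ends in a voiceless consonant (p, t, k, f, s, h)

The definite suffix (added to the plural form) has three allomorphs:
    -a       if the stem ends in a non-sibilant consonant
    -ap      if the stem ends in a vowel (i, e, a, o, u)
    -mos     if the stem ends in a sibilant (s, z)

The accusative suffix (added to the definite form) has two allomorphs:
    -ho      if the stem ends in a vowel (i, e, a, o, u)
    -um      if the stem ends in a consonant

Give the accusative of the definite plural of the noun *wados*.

*wados* — final sound /s/ (a voiceless consonant) → -eb → *wadoseb*.
The plural form *wadoseb*: final sound = /b/, a non-sibilant consonant → -a → *wadoseba*.
The definite form *wadoseba* — final sound /a/ (a vowel) → -ho → *wadosebaho*.

wadosebaho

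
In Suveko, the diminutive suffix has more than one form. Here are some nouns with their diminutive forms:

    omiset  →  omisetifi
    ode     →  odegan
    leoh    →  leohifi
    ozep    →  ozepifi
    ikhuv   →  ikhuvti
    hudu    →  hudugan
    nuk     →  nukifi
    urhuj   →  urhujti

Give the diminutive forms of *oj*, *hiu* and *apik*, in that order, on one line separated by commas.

The alternation tracks the final sound of the stem — -ifi when the stem ends in a voiceless consonant (*omiset*, *leoh*, *ozep*, *nuk*); -ti when the stem ends in a voiced consonant (*ikhuv*, *urhuj*); -gan when the stem ends in a vowel (*ode*, *hudu*).
Since the final sound of *oj* is /j/ (a voiced consonant), it takes -ti, giving *ojti*.
Since the final sound of *hiu* is /u/ (a vowel), it takes -gan, giving *hiugan*.
*apik*: final sound = /k/, a voiceless consonant → -ifi → *apikifi*.

ojti, hiugan, apikifi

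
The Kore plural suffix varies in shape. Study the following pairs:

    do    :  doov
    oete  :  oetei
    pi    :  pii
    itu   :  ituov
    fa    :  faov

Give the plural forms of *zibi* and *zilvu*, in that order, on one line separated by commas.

zibii, zilvuov

The pattern is front/back vowel harmony: -i when the last vowel of the stem is a front vowel (*oete*, *pi*); -ov when the last vowel of the stem is a back vowel (*do*, *itu*, *fa*).
*zibi*: last vowel = /i/, a front vowel → -i → *zibii*.
*zilvu* — last vowel /u/ (a back vowel) → -ov → *zilvuov*.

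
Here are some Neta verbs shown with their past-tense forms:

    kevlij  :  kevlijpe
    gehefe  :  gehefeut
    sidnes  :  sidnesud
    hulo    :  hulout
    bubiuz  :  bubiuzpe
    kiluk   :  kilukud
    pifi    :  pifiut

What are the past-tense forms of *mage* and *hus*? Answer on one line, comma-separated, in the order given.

The alternation tracks the final sound of the stem — -ud when the stem ends in a voiceless consonant (*sidnes*, *kiluk*); -pe when the stem ends in a voiced consonant (*kevlij*, *bubiuz*); -ut when the stem ends in a vowel (*gehefe*, *hulo*, *pifi*).
Since the final sound of *mage* is /e/ (a vowel), it takes -ut, giving *mageut*.
*hus* — final sound /s/ (a voiceless consonant) → -ud → *husud*.

mageut, husud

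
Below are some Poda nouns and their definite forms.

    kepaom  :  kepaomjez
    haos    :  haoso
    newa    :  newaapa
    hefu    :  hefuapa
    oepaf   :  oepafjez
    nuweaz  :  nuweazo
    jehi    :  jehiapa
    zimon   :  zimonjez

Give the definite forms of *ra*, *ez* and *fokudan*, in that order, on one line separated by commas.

raapa, ezo, fokudanjez

The suffix is conditioned by the final sound: -o when the stem ends in a sibilant (*haos*, *nuweaz*); -jez when the stem ends in a non-sibilant consonant (*kepaom*, *oepaf*, *zimon*); -apa when the stem ends in a vowel (*newa*, *hefu*, *jehi*).
Since the final sound of *ra* is /a/ (a vowel), it takes -apa, giving *raapa*.
Since the final sound of *ez* is /z/ (a sibilant), it takes -o, giving *ezo*.
Since the final sound of *fokudan* is /n/ (a non-sibilant consonant), it takes -jez, giving *fokudanjez*.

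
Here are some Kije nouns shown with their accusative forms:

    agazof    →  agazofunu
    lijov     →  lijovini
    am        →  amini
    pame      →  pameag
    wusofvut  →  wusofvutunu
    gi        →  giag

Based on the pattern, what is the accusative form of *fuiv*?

fuivini

Looking at the final sound of each stem: -unu when the stem ends in a voiceless consonant (*agazof*, *wusofvut*); -ini when the stem ends in a voiced consonant (*lijov*, *am*); -ag when the stem ends in a vowel (*pame*, *gi*).
*fuiv* — final sound /v/ (a voiced consonant) → -ini → *fuivini*.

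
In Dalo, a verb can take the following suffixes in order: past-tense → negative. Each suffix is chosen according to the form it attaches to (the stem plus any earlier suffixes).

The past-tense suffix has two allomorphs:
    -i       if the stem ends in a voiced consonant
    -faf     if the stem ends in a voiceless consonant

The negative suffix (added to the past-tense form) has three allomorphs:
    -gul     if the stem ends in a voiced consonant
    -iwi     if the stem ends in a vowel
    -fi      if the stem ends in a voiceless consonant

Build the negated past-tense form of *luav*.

luaviiwi

The final consonant of *luav* is /v/, which is voiced, so the past-tense suffix is -i, giving *luavi*.
The past-tense form *luavi* — final sound /i/ (a vowel) → -iwi → *luaviiwi*.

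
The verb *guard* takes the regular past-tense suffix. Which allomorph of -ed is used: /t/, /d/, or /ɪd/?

The stem *guard* ends in /t/ or /d/.
The -ed suffix is realized as /ɪd/ after /t, d/; as /t/ after other voiceless consonants; and as /d/ after other voiced sounds.
So -ed on *guard* is pronounced /ɪd/.

/ɪd/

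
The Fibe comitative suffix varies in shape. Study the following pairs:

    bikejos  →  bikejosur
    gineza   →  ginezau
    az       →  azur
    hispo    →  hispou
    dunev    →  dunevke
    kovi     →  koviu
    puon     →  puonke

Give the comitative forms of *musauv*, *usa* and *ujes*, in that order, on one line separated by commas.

The suffix is conditioned by the final sound: -ur when the stem ends in a sibilant (*bikejos*, *az*); -ke when the stem ends in a non-sibilant consonant (*dunev*, *puon*); -u when the stem ends in a vowel (*gineza*, *hispo*, *kovi*).
Since the final sound of *musauv* is /v/ (a non-sibilant consonant), it takes -ke, giving *musauvke*.
*usa*: final sound = /a/, a vowel → -u → *usau*.
*ujes*: final sound = /s/, a sibilant → -ur → *ujesur*.

musauvke, usau, ujesur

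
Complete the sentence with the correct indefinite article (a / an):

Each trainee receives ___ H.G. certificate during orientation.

an

The indefinite article is chosen by the initial *sound* of the following word, not its spelling.
The initialism *H.G.* is read letter by letter; the first letter, H, is pronounced /eɪtʃ/, which begins with a vowel sound.
So the article is *an*: Each trainee receives an H.G. certificate during orientation.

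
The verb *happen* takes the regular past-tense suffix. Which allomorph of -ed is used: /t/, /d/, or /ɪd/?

The stem *happen* ends in a voiced sound other than /d/.
The -ed suffix is realized as /ɪd/ after /t, d/; as /t/ after other voiceless consonants; and as /d/ after other voiced sounds.
So -ed on *happen* is pronounced /d/.

/d/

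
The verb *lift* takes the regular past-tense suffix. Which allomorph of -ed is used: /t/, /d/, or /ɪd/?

/ɪd/

The stem *lift* ends in /t/ or /d/.
The -ed suffix is realized as /ɪd/ after /t, d/; as /t/ after other voiceless consonants; and as /d/ after other voiced sounds.
So -ed on *lift* is pronounced /ɪd/.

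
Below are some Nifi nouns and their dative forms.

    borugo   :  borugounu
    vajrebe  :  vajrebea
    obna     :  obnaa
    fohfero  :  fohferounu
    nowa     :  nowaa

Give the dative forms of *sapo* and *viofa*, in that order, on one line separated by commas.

Looking at the last vowel of each stem: -unu when the last vowel of the stem is a rounded vowel (*borugo*, *fohfero*); -a when the last vowel of the stem is an unrounded vowel (*vajrebe*, *obna*, *nowa*).
*sapo*: last vowel = /o/, a rounded vowel → -unu → *sapounu*.
*viofa*: last vowel = /a/, an unrounded vowel → -a → *viofaa*.

sapounu, viofaa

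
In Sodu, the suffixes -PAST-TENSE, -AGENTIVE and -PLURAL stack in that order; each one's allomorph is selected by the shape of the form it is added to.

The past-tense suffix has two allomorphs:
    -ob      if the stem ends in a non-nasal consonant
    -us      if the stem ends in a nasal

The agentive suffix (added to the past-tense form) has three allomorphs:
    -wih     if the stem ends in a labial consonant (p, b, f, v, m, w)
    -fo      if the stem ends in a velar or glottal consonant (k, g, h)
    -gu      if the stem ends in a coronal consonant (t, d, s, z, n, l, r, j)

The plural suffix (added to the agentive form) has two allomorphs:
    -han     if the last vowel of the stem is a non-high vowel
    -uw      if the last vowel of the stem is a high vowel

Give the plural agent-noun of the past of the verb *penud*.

penudobwihuw

*penud*: final consonant = /d/, non-nasal → -ob → *penudob*.
The past-tense form *penudob*: final consonant = /b/, labial → -wih → *penudobwih*.
The last vowel of the agentive form *penudobwih* is /i/, which is a high vowel, so the plural suffix is -uw, giving *penudobwihuw*.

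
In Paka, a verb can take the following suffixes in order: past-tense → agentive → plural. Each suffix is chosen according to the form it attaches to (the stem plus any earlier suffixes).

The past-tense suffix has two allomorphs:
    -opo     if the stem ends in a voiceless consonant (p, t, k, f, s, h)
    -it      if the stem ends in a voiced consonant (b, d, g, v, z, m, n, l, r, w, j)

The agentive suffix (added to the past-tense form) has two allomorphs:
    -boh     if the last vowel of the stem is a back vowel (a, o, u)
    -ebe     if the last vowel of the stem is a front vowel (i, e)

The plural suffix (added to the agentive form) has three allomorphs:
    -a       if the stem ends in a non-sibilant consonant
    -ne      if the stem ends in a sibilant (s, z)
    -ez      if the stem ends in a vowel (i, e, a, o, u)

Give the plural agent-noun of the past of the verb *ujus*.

The final consonant of *ujus* is /s/, which is voiceless, so the past-tense suffix is -opo, giving *ujusopo*.
The last vowel of the past-tense form *ujusopo* is /o/, which is a back vowel, so the agentive suffix is -boh, giving *ujusopoboh*.
The agentive form *ujusopoboh*: final sound = /h/, a non-sibilant consonant → -a → *ujusopoboha*.

ujusopoboha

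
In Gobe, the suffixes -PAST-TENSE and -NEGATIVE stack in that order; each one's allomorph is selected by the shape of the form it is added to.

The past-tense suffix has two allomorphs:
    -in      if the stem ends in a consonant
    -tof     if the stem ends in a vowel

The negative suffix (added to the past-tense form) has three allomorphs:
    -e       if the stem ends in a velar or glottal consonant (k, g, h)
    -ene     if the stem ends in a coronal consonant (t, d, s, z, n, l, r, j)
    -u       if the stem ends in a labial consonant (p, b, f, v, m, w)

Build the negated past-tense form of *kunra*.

kunratofu

*kunra* — final sound /a/ (a vowel) → -tof → *kunratof*.
The final consonant of the past-tense form *kunratof* is /f/, which is labial, so the negative suffix is -u, giving *kunratofu*.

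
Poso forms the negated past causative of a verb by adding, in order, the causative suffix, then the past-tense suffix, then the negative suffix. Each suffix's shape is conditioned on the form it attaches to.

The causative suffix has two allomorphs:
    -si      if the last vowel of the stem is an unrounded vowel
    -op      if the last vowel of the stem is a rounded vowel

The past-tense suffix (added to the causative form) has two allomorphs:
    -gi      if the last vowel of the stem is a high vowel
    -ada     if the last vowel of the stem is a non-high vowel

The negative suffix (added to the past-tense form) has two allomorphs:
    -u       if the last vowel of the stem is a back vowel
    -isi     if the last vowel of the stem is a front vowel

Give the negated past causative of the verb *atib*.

*atib* — last vowel /i/ (an unrounded vowel) → -si → *atibsi*.
The causative form *atibsi* — last vowel /i/ (a high vowel) → -gi → *atibsigi*.
The past-tense form *atibsigi*: last vowel = /i/, a front vowel → -isi → *atibsigiisi*.

atibsigiisi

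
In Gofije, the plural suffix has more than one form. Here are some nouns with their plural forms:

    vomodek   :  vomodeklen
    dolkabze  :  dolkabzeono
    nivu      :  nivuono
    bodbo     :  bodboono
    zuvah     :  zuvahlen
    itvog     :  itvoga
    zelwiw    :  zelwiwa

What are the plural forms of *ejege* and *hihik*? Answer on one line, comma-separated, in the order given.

The alternation tracks the final sound of the stem — -len when the stem ends in a voiceless consonant (*vomodek*, *zuvah*); -a when the stem ends in a voiced consonant (*itvog*, *zelwiw*); -ono when the stem ends in a vowel (*dolkabze*, *nivu*, *bodbo*).
*ejege* — final sound /e/ (a vowel) → -ono → *ejegeono*.
*hihik*: final sound = /k/, a voiceless consonant → -len → *hihiklen*.

ejegeono, hihiklen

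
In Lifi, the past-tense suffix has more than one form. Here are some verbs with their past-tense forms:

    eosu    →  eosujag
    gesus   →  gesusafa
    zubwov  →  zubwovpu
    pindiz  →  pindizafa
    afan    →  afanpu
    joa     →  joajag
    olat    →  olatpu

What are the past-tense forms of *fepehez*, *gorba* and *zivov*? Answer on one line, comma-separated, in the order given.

Looking at the final sound of each stem: -afa when the stem ends in a sibilant (*gesus*, *pindiz*); -pu when the stem ends in a non-sibilant consonant (*zubwov*, *afan*, *olat*); -jag when the stem ends in a vowel (*eosu*, *joa*).
The final sound of *fepehez* is /z/, which is a sibilant, so the suffix is -afa, giving *fepehezafa*.
*gorba*: final sound = /a/, a vowel → -jag → *gorbajag*.
*zivov*: final sound = /v/, a non-sibilant consonant → -pu → *zivovpu*.

fepehezafa, gorbajag, zivovpu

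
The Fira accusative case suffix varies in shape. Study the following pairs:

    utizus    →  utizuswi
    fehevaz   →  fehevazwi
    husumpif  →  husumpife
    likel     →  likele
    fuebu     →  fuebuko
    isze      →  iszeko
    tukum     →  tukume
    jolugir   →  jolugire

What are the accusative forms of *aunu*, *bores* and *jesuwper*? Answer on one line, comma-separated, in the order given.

The pattern is sibilance of the final sound: -wi when the stem ends in a sibilant (*utizus*, *fehevaz*); -e when the stem ends in a non-sibilant consonant (*husumpif*, *likel*, *tukum*, *jolugir*); -ko when the stem ends in a vowel (*fuebu*, *isze*).
Since the final sound of *aunu* is /u/ (a vowel), it takes -ko, giving *aunuko*.
Since the final sound of *bores* is /s/ (a sibilant), it takes -wi, giving *boreswi*.
Since the final sound of *jesuwper* is /r/ (a non-sibilant consonant), it takes -e, giving *jesuwpere*.

aunuko, boreswi, jesuwpere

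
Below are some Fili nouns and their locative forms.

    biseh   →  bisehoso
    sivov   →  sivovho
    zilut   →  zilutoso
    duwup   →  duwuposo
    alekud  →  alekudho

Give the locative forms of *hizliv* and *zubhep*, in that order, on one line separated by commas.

Looking at the final consonant of each stem: -oso when the stem ends in a voiceless consonant (*biseh*, *zilut*, *duwup*); -ho when the stem ends in a voiced consonant (*sivov*, *alekud*).
Since the final consonant of *hizliv* is /v/ (voiced), it takes -ho, giving *hizlivho*.
*zubhep* — final consonant /p/ (voiceless) → -oso → *zubheposo*.

hizlivho, zubheposo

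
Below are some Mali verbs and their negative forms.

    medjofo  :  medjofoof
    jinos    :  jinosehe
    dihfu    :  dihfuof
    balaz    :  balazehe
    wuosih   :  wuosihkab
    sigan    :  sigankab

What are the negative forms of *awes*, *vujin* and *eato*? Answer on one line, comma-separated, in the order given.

awesehe, vujinkab, eatoof

The pattern is sibilance of the final sound: -ehe when the stem ends in a sibilant (*jinos*, *balaz*); -kab when the stem ends in a non-sibilant consonant (*wuosih*, *sigan*); -of when the stem ends in a vowel (*medjofo*, *dihfu*).
Since the final sound of *awes* is /s/ (a sibilant), it takes -ehe, giving *awesehe*.
Since the final sound of *vujin* is /n/ (a non-sibilant consonant), it takes -kab, giving *vujinkab*.
Since the final sound of *eato* is /o/ (a vowel), it takes -of, giving *eatoof*.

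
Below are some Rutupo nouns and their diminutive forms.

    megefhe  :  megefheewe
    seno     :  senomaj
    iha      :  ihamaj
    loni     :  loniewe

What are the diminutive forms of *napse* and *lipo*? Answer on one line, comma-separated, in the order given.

The pattern is front/back vowel harmony: -ewe when the last vowel of the stem is a front vowel (*megefhe*, *loni*); -maj when the last vowel of the stem is a back vowel (*seno*, *iha*).
Since the last vowel of *napse* is /e/ (a front vowel), it takes -ewe, giving *napseewe*.
The last vowel of *lipo* is /o/, which is a back vowel, so the suffix is -maj, giving *lipomaj*.

napseewe, lipomaj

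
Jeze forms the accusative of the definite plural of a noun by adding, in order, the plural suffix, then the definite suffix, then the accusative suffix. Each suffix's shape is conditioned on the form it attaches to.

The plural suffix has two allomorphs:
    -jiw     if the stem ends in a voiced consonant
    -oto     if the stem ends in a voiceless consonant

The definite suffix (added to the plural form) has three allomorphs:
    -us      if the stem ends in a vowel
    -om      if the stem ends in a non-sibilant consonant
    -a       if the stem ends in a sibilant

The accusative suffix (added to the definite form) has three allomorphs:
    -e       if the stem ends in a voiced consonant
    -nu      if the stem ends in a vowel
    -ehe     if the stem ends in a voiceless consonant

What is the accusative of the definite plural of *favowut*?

favowutotousehe

The final consonant of *favowut* is /t/, which is voiceless, so the plural suffix is -oto, giving *favowutoto*.
The plural form *favowutoto*: final sound = /o/, a vowel → -us → *favowutotous*.
The definite form *favowutotous*: final sound = /s/, a voiceless consonant → -ehe → *favowutotousehe*.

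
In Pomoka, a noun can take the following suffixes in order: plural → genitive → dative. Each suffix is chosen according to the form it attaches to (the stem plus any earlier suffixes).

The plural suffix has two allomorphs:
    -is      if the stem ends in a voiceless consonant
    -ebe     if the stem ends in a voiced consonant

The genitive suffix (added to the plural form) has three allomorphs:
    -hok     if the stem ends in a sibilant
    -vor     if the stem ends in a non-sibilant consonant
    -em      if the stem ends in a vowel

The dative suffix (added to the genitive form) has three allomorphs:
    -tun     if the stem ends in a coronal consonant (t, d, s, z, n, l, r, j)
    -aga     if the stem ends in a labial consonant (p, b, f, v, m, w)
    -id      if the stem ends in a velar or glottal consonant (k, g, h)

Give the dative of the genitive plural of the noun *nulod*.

*nulod*: final consonant = /d/, voiced → -ebe → *nulodebe*.
The plural form *nulodebe*: final sound = /e/, a vowel → -em → *nulodebeem*.
The final consonant of the genitive form *nulodebeem* is /m/, which is labial, so the dative suffix is -aga, giving *nulodebeemaga*.

nulodebeemaga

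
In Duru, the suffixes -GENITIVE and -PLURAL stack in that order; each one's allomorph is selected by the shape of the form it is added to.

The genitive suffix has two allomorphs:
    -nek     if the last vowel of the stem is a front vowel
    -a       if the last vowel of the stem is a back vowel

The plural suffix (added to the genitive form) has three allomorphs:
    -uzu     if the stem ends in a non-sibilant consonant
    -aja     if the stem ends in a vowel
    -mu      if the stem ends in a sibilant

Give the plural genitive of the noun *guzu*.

guzuaaja

The last vowel of *guzu* is /u/, which is a back vowel, so the genitive suffix is -a, giving *guzua*.
Since the final sound of the genitive form *guzua* is /a/ (a vowel), it takes -aja, giving *guzuaaja*.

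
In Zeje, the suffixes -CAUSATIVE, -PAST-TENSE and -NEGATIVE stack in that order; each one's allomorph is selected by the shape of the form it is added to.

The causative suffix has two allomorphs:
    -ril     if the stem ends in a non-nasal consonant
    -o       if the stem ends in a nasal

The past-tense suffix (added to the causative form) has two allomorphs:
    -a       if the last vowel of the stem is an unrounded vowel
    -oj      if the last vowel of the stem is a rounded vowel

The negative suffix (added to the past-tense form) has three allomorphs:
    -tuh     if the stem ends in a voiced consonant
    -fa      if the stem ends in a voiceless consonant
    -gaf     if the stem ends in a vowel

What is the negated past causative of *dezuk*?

dezukrilagaf

Since the final consonant of *dezuk* is /k/ (non-nasal), it takes -ril, giving *dezukril*.
Since the last vowel of the causative form *dezukril* is /i/ (an unrounded vowel), it takes -a, giving *dezukrila*.
The past-tense form *dezukrila* — final sound /a/ (a vowel) → -gaf → *dezukrilagaf*.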